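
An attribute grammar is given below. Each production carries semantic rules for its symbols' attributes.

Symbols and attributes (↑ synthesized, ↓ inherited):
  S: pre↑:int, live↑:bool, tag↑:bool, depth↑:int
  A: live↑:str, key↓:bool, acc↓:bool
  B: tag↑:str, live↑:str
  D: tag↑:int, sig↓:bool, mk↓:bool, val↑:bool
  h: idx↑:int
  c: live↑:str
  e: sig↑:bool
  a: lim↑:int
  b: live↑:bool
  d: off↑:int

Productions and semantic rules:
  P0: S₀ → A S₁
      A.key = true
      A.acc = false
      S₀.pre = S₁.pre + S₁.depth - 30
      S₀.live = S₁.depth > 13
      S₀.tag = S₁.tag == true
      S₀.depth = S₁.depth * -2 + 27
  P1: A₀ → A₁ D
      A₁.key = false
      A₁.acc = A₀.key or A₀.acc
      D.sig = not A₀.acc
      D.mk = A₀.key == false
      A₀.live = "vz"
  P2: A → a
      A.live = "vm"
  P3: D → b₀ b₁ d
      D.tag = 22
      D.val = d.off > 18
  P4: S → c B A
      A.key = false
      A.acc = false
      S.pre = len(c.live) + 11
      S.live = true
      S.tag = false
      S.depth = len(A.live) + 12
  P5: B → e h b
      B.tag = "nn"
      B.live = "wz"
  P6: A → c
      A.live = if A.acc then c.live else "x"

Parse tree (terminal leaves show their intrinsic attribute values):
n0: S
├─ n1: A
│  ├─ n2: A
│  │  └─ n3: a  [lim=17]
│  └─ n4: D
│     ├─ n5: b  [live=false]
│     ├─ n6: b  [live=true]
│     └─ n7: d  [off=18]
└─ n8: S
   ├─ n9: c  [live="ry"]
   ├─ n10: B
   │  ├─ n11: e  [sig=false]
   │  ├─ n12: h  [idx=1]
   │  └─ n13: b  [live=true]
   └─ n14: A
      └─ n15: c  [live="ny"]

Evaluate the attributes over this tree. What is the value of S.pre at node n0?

-4

1. n1.key = true  [true]
2. n1.acc = false  [false]
3. n2.key = false  [false]
4. n2.acc = true  [A₀.key or A₀.acc]
5. n3.lim = 17  [terminal]
6. n2.live = "vm"  ["vm"]
7. n4.sig = true  [not A₀.acc]
8. n4.mk = false  [A₀.key == false]
9. n5.live = false  [terminal]
10. n6.live = true  [terminal]
11. n7.off = 18  [terminal]
12. n4.tag = 22  [22]
13. n4.val = false  [d.off > 18]
14. n1.live = "vz"  ["vz"]
15. n9.live = "ry"  [terminal]
16. n11.sig = false  [terminal]
17. n12.idx = 1  [terminal]
18. n13.live = true  [terminal]
19. n10.tag = "nn"  ["nn"]
20. n10.live = "wz"  ["wz"]
21. n14.key = false  [false]
22. n14.acc = false  [false]
23. n15.live = "ny"  [terminal]
24. n14.live = "x"  [if A.acc then c.live else "x"]
25. n8.pre = 13  [len(c.live) + 11]
26. n8.live = true  [true]
27. n8.tag = false  [false]
28. n8.depth = 13  [len(A.live) + 12]
29. n0.pre = -4  [S₁.pre + S₁.depth - 30]
30. n0.live = false  [S₁.depth > 13]
31. n0.tag = false  [S₁.tag == true]
32. n0.depth = 1  [S₁.depth * -2 + 27]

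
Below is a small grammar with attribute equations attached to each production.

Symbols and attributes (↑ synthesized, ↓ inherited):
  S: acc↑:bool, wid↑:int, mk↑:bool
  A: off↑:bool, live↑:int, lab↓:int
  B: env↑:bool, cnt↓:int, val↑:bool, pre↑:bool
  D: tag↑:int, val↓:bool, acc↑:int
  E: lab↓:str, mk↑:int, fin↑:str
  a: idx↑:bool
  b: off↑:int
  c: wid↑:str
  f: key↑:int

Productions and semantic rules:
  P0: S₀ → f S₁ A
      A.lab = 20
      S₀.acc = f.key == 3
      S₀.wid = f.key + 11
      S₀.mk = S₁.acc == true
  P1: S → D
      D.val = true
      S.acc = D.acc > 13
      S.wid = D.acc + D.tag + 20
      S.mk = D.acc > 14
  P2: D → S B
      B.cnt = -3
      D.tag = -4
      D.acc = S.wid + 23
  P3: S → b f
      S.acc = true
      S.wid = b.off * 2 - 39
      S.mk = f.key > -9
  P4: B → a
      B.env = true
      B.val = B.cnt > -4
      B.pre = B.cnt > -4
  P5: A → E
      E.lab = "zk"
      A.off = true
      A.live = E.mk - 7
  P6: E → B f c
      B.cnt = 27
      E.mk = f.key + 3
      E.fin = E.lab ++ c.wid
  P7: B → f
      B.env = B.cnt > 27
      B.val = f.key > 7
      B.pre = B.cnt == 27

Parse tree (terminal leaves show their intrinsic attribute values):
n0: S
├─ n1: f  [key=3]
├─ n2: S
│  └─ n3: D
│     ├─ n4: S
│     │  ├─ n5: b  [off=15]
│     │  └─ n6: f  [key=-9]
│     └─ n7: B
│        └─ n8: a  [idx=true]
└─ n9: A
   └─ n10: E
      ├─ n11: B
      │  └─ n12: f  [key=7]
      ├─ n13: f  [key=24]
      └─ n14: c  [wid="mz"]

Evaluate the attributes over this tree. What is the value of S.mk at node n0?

true

1. n1.key = 3  [terminal]
2. n3.val = true  [true]
3. n5.off = 15  [terminal]
4. n6.key = -9  [terminal]
5. n4.acc = true  [true]
6. n4.wid = -9  [b.off * 2 - 39]
7. n4.mk = false  [f.key > -9]
8. n7.cnt = -3  [-3]
9. n8.idx = true  [terminal]
10. n7.env = true  [true]
11. n7.val = true  [B.cnt > -4]
12. n7.pre = true  [B.cnt > -4]
13. n3.tag = -4  [-4]
14. n3.acc = 14  [S.wid + 23]
15. n2.acc = true  [D.acc > 13]
16. n2.wid = 30  [D.acc + D.tag + 20]
17. n2.mk = false  [D.acc > 14]
18. n9.lab = 20  [20]
19. n10.lab = "zk"  ["zk"]
20. n11.cnt = 27  [27]
21. n12.key = 7  [terminal]
22. n11.env = false  [B.cnt > 27]
23. n11.val = false  [f.key > 7]
24. n11.pre = true  [B.cnt == 27]
25. n13.key = 24  [terminal]
26. n14.wid = "mz"  [terminal]
27. n10.mk = 27  [f.key + 3]
28. n10.fin = "zkmz"  [E.lab ++ c.wid]
29. n9.off = true  [true]
30. n9.live = 20  [E.mk - 7]
31. n0.acc = true  [f.key == 3]
32. n0.wid = 14  [f.key + 11]
33. n0.mk = true  [S₁.acc == true]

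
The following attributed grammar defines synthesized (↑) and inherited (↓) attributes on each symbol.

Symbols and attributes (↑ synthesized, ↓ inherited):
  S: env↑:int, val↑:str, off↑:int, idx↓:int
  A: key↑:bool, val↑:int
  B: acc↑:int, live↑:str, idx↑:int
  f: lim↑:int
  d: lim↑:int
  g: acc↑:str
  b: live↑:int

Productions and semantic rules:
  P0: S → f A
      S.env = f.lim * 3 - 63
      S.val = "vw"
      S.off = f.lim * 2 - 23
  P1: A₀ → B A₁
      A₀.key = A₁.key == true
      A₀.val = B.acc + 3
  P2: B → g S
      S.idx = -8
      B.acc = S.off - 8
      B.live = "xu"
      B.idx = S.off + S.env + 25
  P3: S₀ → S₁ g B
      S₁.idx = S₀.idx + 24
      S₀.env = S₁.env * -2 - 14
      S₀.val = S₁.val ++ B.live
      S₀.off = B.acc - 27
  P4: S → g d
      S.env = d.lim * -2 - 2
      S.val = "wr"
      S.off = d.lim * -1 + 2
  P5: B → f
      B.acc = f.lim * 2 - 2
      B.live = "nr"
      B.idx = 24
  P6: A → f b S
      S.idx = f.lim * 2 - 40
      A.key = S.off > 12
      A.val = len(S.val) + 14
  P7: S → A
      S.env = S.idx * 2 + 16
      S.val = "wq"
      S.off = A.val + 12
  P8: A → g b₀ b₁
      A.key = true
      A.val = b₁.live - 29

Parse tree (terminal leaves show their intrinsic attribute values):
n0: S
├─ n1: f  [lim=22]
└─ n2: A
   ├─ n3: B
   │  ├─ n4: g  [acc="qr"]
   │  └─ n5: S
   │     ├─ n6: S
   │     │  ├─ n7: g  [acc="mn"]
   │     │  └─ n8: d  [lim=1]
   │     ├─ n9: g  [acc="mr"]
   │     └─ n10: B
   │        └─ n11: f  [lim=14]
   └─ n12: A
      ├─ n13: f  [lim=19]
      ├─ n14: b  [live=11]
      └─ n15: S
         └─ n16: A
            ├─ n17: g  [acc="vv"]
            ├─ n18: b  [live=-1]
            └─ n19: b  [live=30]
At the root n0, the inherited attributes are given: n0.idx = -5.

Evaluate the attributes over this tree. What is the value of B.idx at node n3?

1. n0.idx = -5  [given at root]
2. n1.lim = 22  [terminal]
3. n4.acc = "qr"  [terminal]
4. n5.idx = -8  [-8]
5. n6.idx = 16  [S₀.idx + 24]
6. n7.acc = "mn"  [terminal]
7. n8.lim = 1  [terminal]
8. n6.env = -4  [d.lim * -2 - 2]
9. n6.val = "wr"  ["wr"]
10. n6.off = 1  [d.lim * -1 + 2]
11. n9.acc = "mr"  [terminal]
12. n11.lim = 14  [terminal]
13. n10.acc = 26  [f.lim * 2 - 2]
14. n10.live = "nr"  ["nr"]
15. n10.idx = 24  [24]
16. n5.env = -6  [S₁.env * -2 - 14]
17. n5.val = "wrnr"  [S₁.val ++ B.live]
18. n5.off = -1  [B.acc - 27]
19. n3.acc = -9  [S.off - 8]
20. n3.live = "xu"  ["xu"]
21. n3.idx = 18  [S.off + S.env + 25]
22. n13.lim = 19  [terminal]
23. n14.live = 11  [terminal]
24. n15.idx = -2  [f.lim * 2 - 40]
25. n17.acc = "vv"  [terminal]
26. n18.live = -1  [terminal]
27. n19.live = 30  [terminal]
28. n16.key = true  [true]
29. n16.val = 1  [b₁.live - 29]
30. n15.env = 12  [S.idx * 2 + 16]
31. n15.val = "wq"  ["wq"]
32. n15.off = 13  [A.val + 12]
33. n12.key = true  [S.off > 12]
34. n12.val = 16  [len(S.val) + 14]
35. n2.key = true  [A₁.key == true]
36. n2.val = -6  [B.acc + 3]
37. n0.env = 3  [f.lim * 3 - 63]
38. n0.val = "vw"  ["vw"]
39. n0.off = 21  [f.lim * 2 - 23]

18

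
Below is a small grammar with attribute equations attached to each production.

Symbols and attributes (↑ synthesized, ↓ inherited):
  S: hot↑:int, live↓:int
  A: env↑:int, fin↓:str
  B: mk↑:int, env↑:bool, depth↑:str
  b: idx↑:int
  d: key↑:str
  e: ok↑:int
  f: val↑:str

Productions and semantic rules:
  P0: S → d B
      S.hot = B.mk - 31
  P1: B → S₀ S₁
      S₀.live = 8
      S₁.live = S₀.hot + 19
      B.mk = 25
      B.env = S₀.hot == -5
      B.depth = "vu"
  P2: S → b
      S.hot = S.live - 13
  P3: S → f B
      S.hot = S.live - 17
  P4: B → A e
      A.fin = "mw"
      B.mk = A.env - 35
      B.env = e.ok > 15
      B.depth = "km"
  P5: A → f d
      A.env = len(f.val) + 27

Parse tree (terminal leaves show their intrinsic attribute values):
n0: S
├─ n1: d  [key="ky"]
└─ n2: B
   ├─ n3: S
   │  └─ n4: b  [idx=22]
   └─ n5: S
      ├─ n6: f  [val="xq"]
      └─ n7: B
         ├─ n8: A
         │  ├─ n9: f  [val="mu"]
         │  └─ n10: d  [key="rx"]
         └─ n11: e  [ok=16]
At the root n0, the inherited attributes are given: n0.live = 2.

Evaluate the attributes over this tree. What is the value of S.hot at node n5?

1. n0.live = 2  [given at root]
2. n1.key = "ky"  [terminal]
3. n3.live = 8  [8]
4. n4.idx = 22  [terminal]
5. n3.hot = -5  [S.live - 13]
6. n5.live = 14  [S₀.hot + 19]
7. n6.val = "xq"  [terminal]
8. n8.fin = "mw"  ["mw"]
9. n9.val = "mu"  [terminal]
10. n10.key = "rx"  [terminal]
11. n8.env = 29  [len(f.val) + 27]
12. n11.ok = 16  [terminal]
13. n7.mk = -6  [A.env - 35]
14. n7.env = true  [e.ok > 15]
15. n7.depth = "km"  ["km"]
16. n5.hot = -3  [S.live - 17]
17. n2.mk = 25  [25]
18. n2.env = true  [S₀.hot == -5]
19. n2.depth = "vu"  ["vu"]
20. n0.hot = -6  [B.mk - 31]

-3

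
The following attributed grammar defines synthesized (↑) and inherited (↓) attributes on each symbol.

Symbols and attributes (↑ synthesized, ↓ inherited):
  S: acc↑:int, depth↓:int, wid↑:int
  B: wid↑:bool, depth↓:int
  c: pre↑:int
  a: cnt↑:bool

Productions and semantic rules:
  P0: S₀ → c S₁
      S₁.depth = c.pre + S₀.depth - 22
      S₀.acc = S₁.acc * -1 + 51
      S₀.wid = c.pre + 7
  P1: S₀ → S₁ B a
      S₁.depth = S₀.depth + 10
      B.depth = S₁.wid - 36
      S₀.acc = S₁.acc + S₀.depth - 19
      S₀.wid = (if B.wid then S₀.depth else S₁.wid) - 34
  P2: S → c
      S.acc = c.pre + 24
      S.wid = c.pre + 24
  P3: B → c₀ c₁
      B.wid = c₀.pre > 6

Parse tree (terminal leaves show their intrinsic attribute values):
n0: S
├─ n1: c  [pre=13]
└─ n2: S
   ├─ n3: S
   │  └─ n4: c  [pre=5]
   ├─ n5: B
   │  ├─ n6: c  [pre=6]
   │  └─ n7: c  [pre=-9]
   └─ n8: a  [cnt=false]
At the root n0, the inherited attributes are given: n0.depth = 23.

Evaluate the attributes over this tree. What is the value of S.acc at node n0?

27

1. n0.depth = 23  [given at root]
2. n1.pre = 13  [terminal]
3. n2.depth = 14  [c.pre + S₀.depth - 22]
4. n3.depth = 24  [S₀.depth + 10]
5. n4.pre = 5  [terminal]
6. n3.acc = 29  [c.pre + 24]
7. n3.wid = 29  [c.pre + 24]
8. n5.depth = -7  [S₁.wid - 36]
9. n6.pre = 6  [terminal]
10. n7.pre = -9  [terminal]
11. n5.wid = false  [c₀.pre > 6]
12. n8.cnt = false  [terminal]
13. n2.acc = 24  [S₁.acc + S₀.depth - 19]
14. n2.wid = -5  [(if B.wid then S₀.depth else S₁.wid) - 34]
15. n0.acc = 27  [S₁.acc * -1 + 51]
16. n0.wid = 20  [c.pre + 7]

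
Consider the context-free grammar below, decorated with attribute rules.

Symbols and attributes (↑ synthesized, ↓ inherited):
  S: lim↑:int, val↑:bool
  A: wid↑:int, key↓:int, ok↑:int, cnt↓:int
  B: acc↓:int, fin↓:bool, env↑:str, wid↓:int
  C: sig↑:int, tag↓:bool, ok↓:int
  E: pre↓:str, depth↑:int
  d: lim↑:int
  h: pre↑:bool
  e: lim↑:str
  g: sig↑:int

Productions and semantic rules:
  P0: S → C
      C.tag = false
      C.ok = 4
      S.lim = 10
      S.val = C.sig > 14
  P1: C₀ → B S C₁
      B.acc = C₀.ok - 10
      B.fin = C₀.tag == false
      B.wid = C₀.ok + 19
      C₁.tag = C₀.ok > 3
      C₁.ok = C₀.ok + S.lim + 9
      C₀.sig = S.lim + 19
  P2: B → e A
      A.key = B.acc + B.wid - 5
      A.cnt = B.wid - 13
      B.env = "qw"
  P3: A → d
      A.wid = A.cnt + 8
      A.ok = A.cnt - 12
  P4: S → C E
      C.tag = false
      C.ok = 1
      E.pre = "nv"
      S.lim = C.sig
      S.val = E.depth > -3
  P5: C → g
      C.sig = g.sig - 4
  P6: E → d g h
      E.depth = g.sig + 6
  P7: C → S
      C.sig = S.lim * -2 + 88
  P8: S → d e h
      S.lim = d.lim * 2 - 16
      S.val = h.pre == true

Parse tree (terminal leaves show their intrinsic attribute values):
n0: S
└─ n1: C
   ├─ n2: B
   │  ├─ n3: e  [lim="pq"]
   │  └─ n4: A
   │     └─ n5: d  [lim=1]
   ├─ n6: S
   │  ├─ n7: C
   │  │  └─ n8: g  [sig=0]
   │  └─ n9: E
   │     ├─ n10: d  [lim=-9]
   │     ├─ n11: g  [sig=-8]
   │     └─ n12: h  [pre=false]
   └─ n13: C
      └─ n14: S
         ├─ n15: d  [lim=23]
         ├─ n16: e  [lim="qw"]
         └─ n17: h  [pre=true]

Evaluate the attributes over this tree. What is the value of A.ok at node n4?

-2

1. n1.tag = false  [false]
2. n1.ok = 4  [4]
3. n2.acc = -6  [C₀.ok - 10]
4. n2.fin = true  [C₀.tag == false]
5. n2.wid = 23  [C₀.ok + 19]
6. n3.lim = "pq"  [terminal]
7. n4.key = 12  [B.acc + B.wid - 5]
8. n4.cnt = 10  [B.wid - 13]
9. n5.lim = 1  [terminal]
10. n4.wid = 18  [A.cnt + 8]
11. n4.ok = -2  [A.cnt - 12]
12. n2.env = "qw"  ["qw"]
13. n7.tag = false  [false]
14. n7.ok = 1  [1]
15. n8.sig = 0  [terminal]
16. n7.sig = -4  [g.sig - 4]
17. n9.pre = "nv"  ["nv"]
18. n10.lim = -9  [terminal]
19. n11.sig = -8  [terminal]
20. n12.pre = false  [terminal]
21. n9.depth = -2  [g.sig + 6]
22. n6.lim = -4  [C.sig]
23. n6.val = true  [E.depth > -3]
24. n13.tag = true  [C₀.ok > 3]
25. n13.ok = 9  [C₀.ok + S.lim + 9]
26. n15.lim = 23  [terminal]
27. n16.lim = "qw"  [terminal]
28. n17.pre = true  [terminal]
29. n14.lim = 30  [d.lim * 2 - 16]
30. n14.val = true  [h.pre == true]
31. n13.sig = 28  [S.lim * -2 + 88]
32. n1.sig = 15  [S.lim + 19]
33. n0.lim = 10  [10]
34. n0.val = true  [C.sig > 14]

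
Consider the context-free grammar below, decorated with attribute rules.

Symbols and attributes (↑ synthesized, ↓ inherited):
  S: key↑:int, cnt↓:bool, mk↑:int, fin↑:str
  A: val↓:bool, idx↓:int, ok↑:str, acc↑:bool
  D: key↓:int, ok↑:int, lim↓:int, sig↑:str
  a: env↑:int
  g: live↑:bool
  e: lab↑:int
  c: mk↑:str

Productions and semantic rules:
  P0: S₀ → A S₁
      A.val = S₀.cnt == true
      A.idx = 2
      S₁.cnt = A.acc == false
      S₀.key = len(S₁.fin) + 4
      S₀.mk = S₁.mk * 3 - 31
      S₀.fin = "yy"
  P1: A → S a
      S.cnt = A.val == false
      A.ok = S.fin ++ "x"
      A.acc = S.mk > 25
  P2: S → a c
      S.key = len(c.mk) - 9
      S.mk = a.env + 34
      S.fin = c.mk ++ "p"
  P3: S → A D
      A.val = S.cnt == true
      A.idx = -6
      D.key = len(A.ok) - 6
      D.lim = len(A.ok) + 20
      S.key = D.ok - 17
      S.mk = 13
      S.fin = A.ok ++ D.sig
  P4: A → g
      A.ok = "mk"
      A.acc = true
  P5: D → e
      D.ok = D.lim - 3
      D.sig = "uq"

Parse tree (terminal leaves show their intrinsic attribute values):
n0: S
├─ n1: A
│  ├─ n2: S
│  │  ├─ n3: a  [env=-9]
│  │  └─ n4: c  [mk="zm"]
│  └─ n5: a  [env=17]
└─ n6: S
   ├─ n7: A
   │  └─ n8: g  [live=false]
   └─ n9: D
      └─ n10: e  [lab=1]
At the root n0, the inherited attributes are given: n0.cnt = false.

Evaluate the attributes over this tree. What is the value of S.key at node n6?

1. n0.cnt = false  [given at root]
2. n1.val = false  [S₀.cnt == true]
3. n1.idx = 2  [2]
4. n2.cnt = true  [A.val == false]
5. n3.env = -9  [terminal]
6. n4.mk = "zm"  [terminal]
7. n2.key = -7  [len(c.mk) - 9]
8. n2.mk = 25  [a.env + 34]
9. n2.fin = "zmp"  [c.mk ++ "p"]
10. n5.env = 17  [terminal]
11. n1.ok = "zmpx"  [S.fin ++ "x"]
12. n1.acc = false  [S.mk > 25]
13. n6.cnt = true  [A.acc == false]
14. n7.val = true  [S.cnt == true]
15. n7.idx = -6  [-6]
16. n8.live = false  [terminal]
17. n7.ok = "mk"  ["mk"]
18. n7.acc = true  [true]
19. n9.key = -4  [len(A.ok) - 6]
20. n9.lim = 22  [len(A.ok) + 20]
21. n10.lab = 1  [terminal]
22. n9.ok = 19  [D.lim - 3]
23. n9.sig = "uq"  ["uq"]
24. n6.key = 2  [D.ok - 17]
25. n6.mk = 13  [13]
26. n6.fin = "mkuq"  [A.ok ++ D.sig]
27. n0.key = 8  [len(S₁.fin) + 4]
28. n0.mk = 8  [S₁.mk * 3 - 31]
29. n0.fin = "yy"  ["yy"]

2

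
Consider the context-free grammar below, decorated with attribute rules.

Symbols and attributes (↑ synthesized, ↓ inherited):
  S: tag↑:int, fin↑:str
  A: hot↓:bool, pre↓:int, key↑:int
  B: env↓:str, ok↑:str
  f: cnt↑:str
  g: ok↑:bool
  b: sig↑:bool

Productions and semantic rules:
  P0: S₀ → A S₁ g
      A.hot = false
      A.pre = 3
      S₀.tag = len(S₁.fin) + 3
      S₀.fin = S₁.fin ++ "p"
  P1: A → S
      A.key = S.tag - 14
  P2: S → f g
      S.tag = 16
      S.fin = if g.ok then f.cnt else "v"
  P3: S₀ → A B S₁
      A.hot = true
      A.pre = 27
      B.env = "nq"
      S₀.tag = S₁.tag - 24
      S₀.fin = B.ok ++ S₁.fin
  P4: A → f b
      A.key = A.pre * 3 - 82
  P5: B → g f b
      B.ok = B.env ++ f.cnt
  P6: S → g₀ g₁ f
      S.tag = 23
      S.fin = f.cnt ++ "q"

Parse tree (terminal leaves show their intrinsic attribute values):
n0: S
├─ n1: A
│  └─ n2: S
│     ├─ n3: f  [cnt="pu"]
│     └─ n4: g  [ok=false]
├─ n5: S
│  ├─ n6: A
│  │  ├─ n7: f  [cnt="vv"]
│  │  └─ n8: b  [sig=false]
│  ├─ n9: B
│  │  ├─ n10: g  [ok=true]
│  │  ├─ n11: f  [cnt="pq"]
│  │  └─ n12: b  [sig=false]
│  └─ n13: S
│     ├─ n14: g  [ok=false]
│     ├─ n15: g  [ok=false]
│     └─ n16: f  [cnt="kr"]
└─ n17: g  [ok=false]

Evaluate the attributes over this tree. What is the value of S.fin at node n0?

"nqpqkrqp"

1. n1.hot = false  [false]
2. n1.pre = 3  [3]
3. n3.cnt = "pu"  [terminal]
4. n4.ok = false  [terminal]
5. n2.tag = 16  [16]
6. n2.fin = "v"  [if g.ok then f.cnt else "v"]
7. n1.key = 2  [S.tag - 14]
8. n6.hot = true  [true]
9. n6.pre = 27  [27]
10. n7.cnt = "vv"  [terminal]
11. n8.sig = false  [terminal]
12. n6.key = -1  [A.pre * 3 - 82]
13. n9.env = "nq"  ["nq"]
14. n10.ok = true  [terminal]
15. n11.cnt = "pq"  [terminal]
16. n12.sig = false  [terminal]
17. n9.ok = "nqpq"  [B.env ++ f.cnt]
18. n14.ok = false  [terminal]
19. n15.ok = false  [terminal]
20. n16.cnt = "kr"  [terminal]
21. n13.tag = 23  [23]
22. n13.fin = "krq"  [f.cnt ++ "q"]
23. n5.tag = -1  [S₁.tag - 24]
24. n5.fin = "nqpqkrq"  [B.ok ++ S₁.fin]
25. n17.ok = false  [terminal]
26. n0.tag = 10  [len(S₁.fin) + 3]
27. n0.fin = "nqpqkrqp"  [S₁.fin ++ "p"]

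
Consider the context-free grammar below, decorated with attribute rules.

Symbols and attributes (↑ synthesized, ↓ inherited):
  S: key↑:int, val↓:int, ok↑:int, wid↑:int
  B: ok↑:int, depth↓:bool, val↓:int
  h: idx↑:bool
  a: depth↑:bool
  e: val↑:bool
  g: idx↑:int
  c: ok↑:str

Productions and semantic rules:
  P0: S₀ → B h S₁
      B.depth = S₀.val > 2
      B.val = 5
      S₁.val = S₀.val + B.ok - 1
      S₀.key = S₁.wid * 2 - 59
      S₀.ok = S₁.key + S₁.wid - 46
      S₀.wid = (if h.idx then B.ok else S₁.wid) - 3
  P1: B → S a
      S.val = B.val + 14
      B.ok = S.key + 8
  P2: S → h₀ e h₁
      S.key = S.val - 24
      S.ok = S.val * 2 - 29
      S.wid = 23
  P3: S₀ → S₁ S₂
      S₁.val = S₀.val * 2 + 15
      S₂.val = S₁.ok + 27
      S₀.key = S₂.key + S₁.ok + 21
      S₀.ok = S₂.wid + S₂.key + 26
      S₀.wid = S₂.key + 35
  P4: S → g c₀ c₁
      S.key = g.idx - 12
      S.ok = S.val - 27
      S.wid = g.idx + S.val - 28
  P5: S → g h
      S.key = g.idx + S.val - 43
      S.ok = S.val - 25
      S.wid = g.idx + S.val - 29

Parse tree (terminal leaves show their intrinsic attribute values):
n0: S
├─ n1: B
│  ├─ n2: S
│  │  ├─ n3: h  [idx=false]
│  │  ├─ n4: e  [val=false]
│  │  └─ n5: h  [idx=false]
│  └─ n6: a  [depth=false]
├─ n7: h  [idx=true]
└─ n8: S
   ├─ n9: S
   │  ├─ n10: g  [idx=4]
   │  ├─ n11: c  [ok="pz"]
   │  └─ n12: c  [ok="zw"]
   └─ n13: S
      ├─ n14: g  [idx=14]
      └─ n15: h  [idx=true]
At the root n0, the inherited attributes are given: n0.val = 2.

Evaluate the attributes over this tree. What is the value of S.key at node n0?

1. n0.val = 2  [given at root]
2. n1.depth = false  [S₀.val > 2]
3. n1.val = 5  [5]
4. n2.val = 19  [B.val + 14]
5. n3.idx = false  [terminal]
6. n4.val = false  [terminal]
7. n5.idx = false  [terminal]
8. n2.key = -5  [S.val - 24]
9. n2.ok = 9  [S.val * 2 - 29]
10. n2.wid = 23  [23]
11. n6.depth = false  [terminal]
12. n1.ok = 3  [S.key + 8]
13. n7.idx = true  [terminal]
14. n8.val = 4  [S₀.val + B.ok - 1]
15. n9.val = 23  [S₀.val * 2 + 15]
16. n10.idx = 4  [terminal]
17. n11.ok = "pz"  [terminal]
18. n12.ok = "zw"  [terminal]
19. n9.key = -8  [g.idx - 12]
20. n9.ok = -4  [S.val - 27]
21. n9.wid = -1  [g.idx + S.val - 28]
22. n13.val = 23  [S₁.ok + 27]
23. n14.idx = 14  [terminal]
24. n15.idx = true  [terminal]
25. n13.key = -6  [g.idx + S.val - 43]
26. n13.ok = -2  [S.val - 25]
27. n13.wid = 8  [g.idx + S.val - 29]
28. n8.key = 11  [S₂.key + S₁.ok + 21]
29. n8.ok = 28  [S₂.wid + S₂.key + 26]
30. n8.wid = 29  [S₂.key + 35]
31. n0.key = -1  [S₁.wid * 2 - 59]
32. n0.ok = -6  [S₁.key + S₁.wid - 46]
33. n0.wid = 0  [(if h.idx then B.ok else S₁.wid) - 3]

-1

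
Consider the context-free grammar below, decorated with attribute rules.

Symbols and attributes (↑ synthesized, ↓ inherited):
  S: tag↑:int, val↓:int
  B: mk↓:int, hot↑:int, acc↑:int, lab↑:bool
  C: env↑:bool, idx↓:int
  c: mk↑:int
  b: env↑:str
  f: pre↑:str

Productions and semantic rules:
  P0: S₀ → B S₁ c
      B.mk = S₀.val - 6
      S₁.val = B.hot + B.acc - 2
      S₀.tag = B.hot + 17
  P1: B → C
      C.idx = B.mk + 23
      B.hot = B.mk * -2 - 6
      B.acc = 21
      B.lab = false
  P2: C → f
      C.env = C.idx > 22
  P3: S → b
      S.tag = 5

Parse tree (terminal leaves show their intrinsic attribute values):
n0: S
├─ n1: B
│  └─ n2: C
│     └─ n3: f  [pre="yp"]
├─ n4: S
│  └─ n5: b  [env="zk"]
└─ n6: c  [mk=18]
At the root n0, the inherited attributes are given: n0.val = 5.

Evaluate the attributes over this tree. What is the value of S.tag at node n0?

1. n0.val = 5  [given at root]
2. n1.mk = -1  [S₀.val - 6]
3. n2.idx = 22  [B.mk + 23]
4. n3.pre = "yp"  [terminal]
5. n2.env = false  [C.idx > 22]
6. n1.hot = -4  [B.mk * -2 - 6]
7. n1.acc = 21  [21]
8. n1.lab = false  [false]
9. n4.val = 15  [B.hot + B.acc - 2]
10. n5.env = "zk"  [terminal]
11. n4.tag = 5  [5]
12. n6.mk = 18  [terminal]
13. n0.tag = 13  [B.hot + 17]

13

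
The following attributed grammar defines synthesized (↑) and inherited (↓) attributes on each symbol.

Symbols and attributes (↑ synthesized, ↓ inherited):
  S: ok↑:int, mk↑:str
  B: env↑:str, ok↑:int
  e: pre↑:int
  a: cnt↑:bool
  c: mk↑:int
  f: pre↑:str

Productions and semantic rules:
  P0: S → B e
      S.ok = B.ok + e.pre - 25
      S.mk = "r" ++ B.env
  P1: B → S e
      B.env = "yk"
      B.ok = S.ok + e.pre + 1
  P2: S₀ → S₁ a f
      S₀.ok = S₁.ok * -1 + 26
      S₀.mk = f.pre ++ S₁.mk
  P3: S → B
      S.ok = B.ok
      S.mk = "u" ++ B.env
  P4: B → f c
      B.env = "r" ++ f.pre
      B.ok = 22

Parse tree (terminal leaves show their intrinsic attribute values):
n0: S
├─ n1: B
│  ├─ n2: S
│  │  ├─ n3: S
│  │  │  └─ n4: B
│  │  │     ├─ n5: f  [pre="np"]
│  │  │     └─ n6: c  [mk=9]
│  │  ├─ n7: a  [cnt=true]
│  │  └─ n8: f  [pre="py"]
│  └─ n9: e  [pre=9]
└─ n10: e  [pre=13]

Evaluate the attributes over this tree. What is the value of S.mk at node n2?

"pyurnp"

1. n5.pre = "np"  [terminal]
2. n6.mk = 9  [terminal]
3. n4.env = "rnp"  ["r" ++ f.pre]
4. n4.ok = 22  [22]
5. n3.ok = 22  [B.ok]
6. n3.mk = "urnp"  ["u" ++ B.env]
7. n7.cnt = true  [terminal]
8. n8.pre = "py"  [terminal]
9. n2.ok = 4  [S₁.ok * -1 + 26]
10. n2.mk = "pyurnp"  [f.pre ++ S₁.mk]
11. n9.pre = 9  [terminal]
12. n1.env = "yk"  ["yk"]
13. n1.ok = 14  [S.ok + e.pre + 1]
14. n10.pre = 13  [terminal]
15. n0.ok = 2  [B.ok + e.pre - 25]
16. n0.mk = "ryk"  ["r" ++ B.env]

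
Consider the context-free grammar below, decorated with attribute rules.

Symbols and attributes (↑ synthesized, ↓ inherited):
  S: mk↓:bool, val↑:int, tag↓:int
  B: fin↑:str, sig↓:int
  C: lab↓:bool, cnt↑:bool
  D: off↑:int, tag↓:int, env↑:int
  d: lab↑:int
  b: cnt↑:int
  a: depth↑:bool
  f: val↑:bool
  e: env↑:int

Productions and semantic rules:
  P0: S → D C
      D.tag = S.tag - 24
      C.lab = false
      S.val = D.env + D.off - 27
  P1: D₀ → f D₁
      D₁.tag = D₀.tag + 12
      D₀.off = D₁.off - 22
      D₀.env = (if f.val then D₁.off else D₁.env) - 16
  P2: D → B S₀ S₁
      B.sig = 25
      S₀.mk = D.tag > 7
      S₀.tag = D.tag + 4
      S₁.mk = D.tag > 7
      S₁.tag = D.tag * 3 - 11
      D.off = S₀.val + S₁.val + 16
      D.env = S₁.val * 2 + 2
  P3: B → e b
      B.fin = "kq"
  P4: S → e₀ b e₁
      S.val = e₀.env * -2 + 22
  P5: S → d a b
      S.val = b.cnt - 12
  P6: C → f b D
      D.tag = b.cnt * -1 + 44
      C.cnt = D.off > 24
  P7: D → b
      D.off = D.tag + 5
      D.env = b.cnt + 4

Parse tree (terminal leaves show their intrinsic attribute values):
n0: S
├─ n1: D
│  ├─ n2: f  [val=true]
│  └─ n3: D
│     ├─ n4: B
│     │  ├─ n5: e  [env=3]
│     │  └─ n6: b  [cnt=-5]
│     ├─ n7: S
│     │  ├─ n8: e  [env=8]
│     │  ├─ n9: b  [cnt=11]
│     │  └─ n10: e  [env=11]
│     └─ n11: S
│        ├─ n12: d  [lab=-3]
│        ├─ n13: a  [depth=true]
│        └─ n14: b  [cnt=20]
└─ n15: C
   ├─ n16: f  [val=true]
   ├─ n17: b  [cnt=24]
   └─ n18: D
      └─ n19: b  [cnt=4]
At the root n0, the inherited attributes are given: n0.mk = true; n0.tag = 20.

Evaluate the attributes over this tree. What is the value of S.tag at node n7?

1. n0.mk = true  [given at root]
2. n0.tag = 20  [given at root]
3. n1.tag = -4  [S.tag - 24]
4. n2.val = true  [terminal]
5. n3.tag = 8  [D₀.tag + 12]
6. n4.sig = 25  [25]
7. n5.env = 3  [terminal]
8. n6.cnt = -5  [terminal]
9. n4.fin = "kq"  ["kq"]
10. n7.mk = true  [D.tag > 7]
11. n7.tag = 12  [D.tag + 4]
12. n8.env = 8  [terminal]
13. n9.cnt = 11  [terminal]
14. n10.env = 11  [terminal]
15. n7.val = 6  [e₀.env * -2 + 22]
16. n11.mk = true  [D.tag > 7]
17. n11.tag = 13  [D.tag * 3 - 11]
18. n12.lab = -3  [terminal]
19. n13.depth = true  [terminal]
20. n14.cnt = 20  [terminal]
21. n11.val = 8  [b.cnt - 12]
22. n3.off = 30  [S₀.val + S₁.val + 16]
23. n3.env = 18  [S₁.val * 2 + 2]
24. n1.off = 8  [D₁.off - 22]
25. n1.env = 14  [(if f.val then D₁.off else D₁.env) - 16]
26. n15.lab = false  [false]
27. n16.val = true  [terminal]
28. n17.cnt = 24  [terminal]
29. n18.tag = 20  [b.cnt * -1 + 44]
30. n19.cnt = 4  [terminal]
31. n18.off = 25  [D.tag + 5]
32. n18.env = 8  [b.cnt + 4]
33. n15.cnt = true  [D.off > 24]
34. n0.val = -5  [D.env + D.off - 27]

12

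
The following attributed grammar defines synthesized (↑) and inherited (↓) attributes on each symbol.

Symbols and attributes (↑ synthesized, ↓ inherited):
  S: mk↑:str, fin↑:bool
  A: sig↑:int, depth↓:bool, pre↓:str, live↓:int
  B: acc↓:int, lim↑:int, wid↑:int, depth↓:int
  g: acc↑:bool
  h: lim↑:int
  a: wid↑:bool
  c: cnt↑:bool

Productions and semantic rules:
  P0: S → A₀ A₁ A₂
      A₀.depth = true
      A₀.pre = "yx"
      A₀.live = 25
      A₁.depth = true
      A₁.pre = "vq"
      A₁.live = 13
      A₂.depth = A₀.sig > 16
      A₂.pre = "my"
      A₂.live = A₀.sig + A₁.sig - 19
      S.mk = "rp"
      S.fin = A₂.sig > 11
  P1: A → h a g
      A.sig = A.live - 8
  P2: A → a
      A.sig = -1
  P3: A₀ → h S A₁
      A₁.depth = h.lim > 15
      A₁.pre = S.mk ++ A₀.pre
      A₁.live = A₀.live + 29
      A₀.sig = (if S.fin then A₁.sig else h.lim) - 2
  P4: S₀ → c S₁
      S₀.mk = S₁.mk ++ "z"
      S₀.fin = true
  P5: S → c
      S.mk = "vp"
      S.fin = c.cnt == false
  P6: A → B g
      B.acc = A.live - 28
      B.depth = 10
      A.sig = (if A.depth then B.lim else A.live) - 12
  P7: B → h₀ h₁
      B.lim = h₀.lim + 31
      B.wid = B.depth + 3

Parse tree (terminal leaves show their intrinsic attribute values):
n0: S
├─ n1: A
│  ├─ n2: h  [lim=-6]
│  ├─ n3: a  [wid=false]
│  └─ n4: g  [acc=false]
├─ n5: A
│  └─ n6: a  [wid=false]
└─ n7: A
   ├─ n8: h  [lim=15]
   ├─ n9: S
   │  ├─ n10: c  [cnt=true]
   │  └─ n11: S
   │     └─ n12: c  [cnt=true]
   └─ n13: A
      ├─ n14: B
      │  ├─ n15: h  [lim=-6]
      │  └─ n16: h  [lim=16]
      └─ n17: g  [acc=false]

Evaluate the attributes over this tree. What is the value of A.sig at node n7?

12

1. n1.depth = true  [true]
2. n1.pre = "yx"  ["yx"]
3. n1.live = 25  [25]
4. n2.lim = -6  [terminal]
5. n3.wid = false  [terminal]
6. n4.acc = false  [terminal]
7. n1.sig = 17  [A.live - 8]
8. n5.depth = true  [true]
9. n5.pre = "vq"  ["vq"]
10. n5.live = 13  [13]
11. n6.wid = false  [terminal]
12. n5.sig = -1  [-1]
13. n7.depth = true  [A₀.sig > 16]
14. n7.pre = "my"  ["my"]
15. n7.live = -3  [A₀.sig + A₁.sig - 19]
16. n8.lim = 15  [terminal]
17. n10.cnt = true  [terminal]
18. n12.cnt = true  [terminal]
19. n11.mk = "vp"  ["vp"]
20. n11.fin = false  [c.cnt == false]
21. n9.mk = "vpz"  [S₁.mk ++ "z"]
22. n9.fin = true  [true]
23. n13.depth = false  [h.lim > 15]
24. n13.pre = "vpzmy"  [S.mk ++ A₀.pre]
25. n13.live = 26  [A₀.live + 29]
26. n14.acc = -2  [A.live - 28]
27. n14.depth = 10  [10]
28. n15.lim = -6  [terminal]
29. n16.lim = 16  [terminal]
30. n14.lim = 25  [h₀.lim + 31]
31. n14.wid = 13  [B.depth + 3]
32. n17.acc = false  [terminal]
33. n13.sig = 14  [(if A.depth then B.lim else A.live) - 12]
34. n7.sig = 12  [(if S.fin then A₁.sig else h.lim) - 2]
35. n0.mk = "rp"  ["rp"]
36. n0.fin = true  [A₂.sig > 11]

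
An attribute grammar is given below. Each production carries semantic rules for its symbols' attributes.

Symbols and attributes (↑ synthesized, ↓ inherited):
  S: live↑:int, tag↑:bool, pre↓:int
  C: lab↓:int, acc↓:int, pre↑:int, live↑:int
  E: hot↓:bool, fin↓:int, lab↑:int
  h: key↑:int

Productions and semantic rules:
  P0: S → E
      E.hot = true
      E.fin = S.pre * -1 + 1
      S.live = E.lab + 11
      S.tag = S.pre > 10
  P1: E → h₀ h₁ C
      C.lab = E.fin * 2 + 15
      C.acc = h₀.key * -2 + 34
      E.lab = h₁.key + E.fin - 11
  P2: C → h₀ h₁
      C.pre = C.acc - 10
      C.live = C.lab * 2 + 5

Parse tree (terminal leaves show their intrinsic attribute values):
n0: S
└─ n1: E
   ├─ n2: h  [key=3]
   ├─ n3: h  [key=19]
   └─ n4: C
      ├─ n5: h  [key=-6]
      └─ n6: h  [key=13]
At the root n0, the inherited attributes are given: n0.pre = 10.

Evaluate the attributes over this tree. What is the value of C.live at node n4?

1. n0.pre = 10  [given at root]
2. n1.hot = true  [true]
3. n1.fin = -9  [S.pre * -1 + 1]
4. n2.key = 3  [terminal]
5. n3.key = 19  [terminal]
6. n4.lab = -3  [E.fin * 2 + 15]
7. n4.acc = 28  [h₀.key * -2 + 34]
8. n5.key = -6  [terminal]
9. n6.key = 13  [terminal]
10. n4.pre = 18  [C.acc - 10]
11. n4.live = -1  [C.lab * 2 + 5]
12. n1.lab = -1  [h₁.key + E.fin - 11]
13. n0.live = 10  [E.lab + 11]
14. n0.tag = false  [S.pre > 10]

-1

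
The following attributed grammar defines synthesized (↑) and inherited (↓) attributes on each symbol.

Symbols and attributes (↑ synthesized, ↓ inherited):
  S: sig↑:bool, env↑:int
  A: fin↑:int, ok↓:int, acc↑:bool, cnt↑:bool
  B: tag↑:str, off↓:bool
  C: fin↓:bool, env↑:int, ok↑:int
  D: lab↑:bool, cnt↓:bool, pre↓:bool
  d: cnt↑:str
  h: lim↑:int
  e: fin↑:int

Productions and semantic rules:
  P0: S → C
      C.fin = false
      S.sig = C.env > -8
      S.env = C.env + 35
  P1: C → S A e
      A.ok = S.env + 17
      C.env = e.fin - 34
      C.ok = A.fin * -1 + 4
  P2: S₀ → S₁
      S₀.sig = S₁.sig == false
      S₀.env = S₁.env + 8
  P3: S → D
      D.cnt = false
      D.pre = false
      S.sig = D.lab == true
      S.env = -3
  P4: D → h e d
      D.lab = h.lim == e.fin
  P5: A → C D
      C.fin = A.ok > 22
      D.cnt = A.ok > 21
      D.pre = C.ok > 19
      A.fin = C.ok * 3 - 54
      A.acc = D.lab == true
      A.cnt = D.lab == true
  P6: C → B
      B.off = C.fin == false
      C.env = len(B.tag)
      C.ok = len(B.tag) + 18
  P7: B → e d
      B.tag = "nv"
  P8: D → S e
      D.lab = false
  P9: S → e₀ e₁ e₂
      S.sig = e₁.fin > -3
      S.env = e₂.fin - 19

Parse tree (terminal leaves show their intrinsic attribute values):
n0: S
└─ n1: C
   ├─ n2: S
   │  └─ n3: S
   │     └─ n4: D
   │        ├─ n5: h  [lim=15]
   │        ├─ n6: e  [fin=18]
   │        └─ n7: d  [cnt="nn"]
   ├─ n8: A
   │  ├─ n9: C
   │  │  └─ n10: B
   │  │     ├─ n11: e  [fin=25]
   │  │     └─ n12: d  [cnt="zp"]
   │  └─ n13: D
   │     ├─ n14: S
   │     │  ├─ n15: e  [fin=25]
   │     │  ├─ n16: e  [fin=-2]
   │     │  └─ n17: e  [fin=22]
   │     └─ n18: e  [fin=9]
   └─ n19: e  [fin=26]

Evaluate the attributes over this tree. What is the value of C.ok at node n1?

-2

1. n1.fin = false  [false]
2. n4.cnt = false  [false]
3. n4.pre = false  [false]
4. n5.lim = 15  [terminal]
5. n6.fin = 18  [terminal]
6. n7.cnt = "nn"  [terminal]
7. n4.lab = false  [h.lim == e.fin]
8. n3.sig = false  [D.lab == true]
9. n3.env = -3  [-3]
10. n2.sig = true  [S₁.sig == false]
11. n2.env = 5  [S₁.env + 8]
12. n8.ok = 22  [S.env + 17]
13. n9.fin = false  [A.ok > 22]
14. n10.off = true  [C.fin == false]
15. n11.fin = 25  [terminal]
16. n12.cnt = "zp"  [terminal]
17. n10.tag = "nv"  ["nv"]
18. n9.env = 2  [len(B.tag)]
19. n9.ok = 20  [len(B.tag) + 18]
20. n13.cnt = true  [A.ok > 21]
21. n13.pre = true  [C.ok > 19]
22. n15.fin = 25  [terminal]
23. n16.fin = -2  [terminal]
24. n17.fin = 22  [terminal]
25. n14.sig = true  [e₁.fin > -3]
26. n14.env = 3  [e₂.fin - 19]
27. n18.fin = 9  [terminal]
28. n13.lab = false  [false]
29. n8.fin = 6  [C.ok * 3 - 54]
30. n8.acc = false  [D.lab == true]
31. n8.cnt = false  [D.lab == true]
32. n19.fin = 26  [terminal]
33. n1.env = -8  [e.fin - 34]
34. n1.ok = -2  [A.fin * -1 + 4]
35. n0.sig = false  [C.env > -8]
36. n0.env = 27  [C.env + 35]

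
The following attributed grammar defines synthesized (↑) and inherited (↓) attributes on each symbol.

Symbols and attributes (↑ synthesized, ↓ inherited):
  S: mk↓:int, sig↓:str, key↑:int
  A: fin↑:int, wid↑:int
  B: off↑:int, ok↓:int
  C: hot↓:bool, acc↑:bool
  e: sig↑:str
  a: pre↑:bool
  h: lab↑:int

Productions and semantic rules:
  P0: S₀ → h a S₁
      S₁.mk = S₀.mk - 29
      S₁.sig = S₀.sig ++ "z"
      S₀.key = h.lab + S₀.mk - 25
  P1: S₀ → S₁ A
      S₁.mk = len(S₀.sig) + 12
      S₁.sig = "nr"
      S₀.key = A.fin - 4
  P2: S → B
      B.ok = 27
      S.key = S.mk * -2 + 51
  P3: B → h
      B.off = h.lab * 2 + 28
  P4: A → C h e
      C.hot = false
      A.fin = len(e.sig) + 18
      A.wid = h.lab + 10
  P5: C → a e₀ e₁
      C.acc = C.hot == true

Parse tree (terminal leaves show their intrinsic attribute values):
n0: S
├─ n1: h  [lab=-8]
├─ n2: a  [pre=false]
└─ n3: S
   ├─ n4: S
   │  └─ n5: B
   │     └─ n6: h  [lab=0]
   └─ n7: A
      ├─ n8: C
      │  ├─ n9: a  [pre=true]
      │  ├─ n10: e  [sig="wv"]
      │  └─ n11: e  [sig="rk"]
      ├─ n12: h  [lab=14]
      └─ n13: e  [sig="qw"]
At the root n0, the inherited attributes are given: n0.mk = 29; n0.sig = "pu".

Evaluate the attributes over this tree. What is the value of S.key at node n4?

21

1. n0.mk = 29  [given at root]
2. n0.sig = "pu"  [given at root]
3. n1.lab = -8  [terminal]
4. n2.pre = false  [terminal]
5. n3.mk = 0  [S₀.mk - 29]
6. n3.sig = "puz"  [S₀.sig ++ "z"]
7. n4.mk = 15  [len(S₀.sig) + 12]
8. n4.sig = "nr"  ["nr"]
9. n5.ok = 27  [27]
10. n6.lab = 0  [terminal]
11. n5.off = 28  [h.lab * 2 + 28]
12. n4.key = 21  [S.mk * -2 + 51]
13. n8.hot = false  [false]
14. n9.pre = true  [terminal]
15. n10.sig = "wv"  [terminal]
16. n11.sig = "rk"  [terminal]
17. n8.acc = false  [C.hot == true]
18. n12.lab = 14  [terminal]
19. n13.sig = "qw"  [terminal]
20. n7.fin = 20  [len(e.sig) + 18]
21. n7.wid = 24  [h.lab + 10]
22. n3.key = 16  [A.fin - 4]
23. n0.key = -4  [h.lab + S₀.mk - 25]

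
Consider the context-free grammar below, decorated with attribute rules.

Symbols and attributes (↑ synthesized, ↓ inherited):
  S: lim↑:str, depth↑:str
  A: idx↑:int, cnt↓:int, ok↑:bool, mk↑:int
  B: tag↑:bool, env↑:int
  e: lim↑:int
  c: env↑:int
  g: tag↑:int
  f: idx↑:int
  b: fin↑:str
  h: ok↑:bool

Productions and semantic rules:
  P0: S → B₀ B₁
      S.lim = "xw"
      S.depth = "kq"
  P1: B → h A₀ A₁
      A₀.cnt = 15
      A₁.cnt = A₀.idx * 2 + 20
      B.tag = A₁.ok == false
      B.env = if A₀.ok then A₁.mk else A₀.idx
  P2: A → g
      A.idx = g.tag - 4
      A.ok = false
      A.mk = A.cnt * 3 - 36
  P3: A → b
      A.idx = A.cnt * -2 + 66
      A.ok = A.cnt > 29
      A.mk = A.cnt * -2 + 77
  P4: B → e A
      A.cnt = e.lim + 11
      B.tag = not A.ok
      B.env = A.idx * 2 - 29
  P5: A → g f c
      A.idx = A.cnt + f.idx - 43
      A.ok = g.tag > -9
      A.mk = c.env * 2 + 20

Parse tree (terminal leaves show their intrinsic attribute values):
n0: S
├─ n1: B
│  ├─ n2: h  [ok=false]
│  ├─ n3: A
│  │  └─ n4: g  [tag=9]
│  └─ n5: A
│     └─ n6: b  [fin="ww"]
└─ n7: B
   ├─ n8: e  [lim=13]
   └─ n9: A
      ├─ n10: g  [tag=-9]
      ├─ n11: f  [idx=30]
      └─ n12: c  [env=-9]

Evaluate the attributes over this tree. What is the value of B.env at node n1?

1. n2.ok = false  [terminal]
2. n3.cnt = 15  [15]
3. n4.tag = 9  [terminal]
4. n3.idx = 5  [g.tag - 4]
5. n3.ok = false  [false]
6. n3.mk = 9  [A.cnt * 3 - 36]
7. n5.cnt = 30  [A₀.idx * 2 + 20]
8. n6.fin = "ww"  [terminal]
9. n5.idx = 6  [A.cnt * -2 + 66]
10. n5.ok = true  [A.cnt > 29]
11. n5.mk = 17  [A.cnt * -2 + 77]
12. n1.tag = false  [A₁.ok == false]
13. n1.env = 5  [if A₀.ok then A₁.mk else A₀.idx]
14. n8.lim = 13  [terminal]
15. n9.cnt = 24  [e.lim + 11]
16. n10.tag = -9  [terminal]
17. n11.idx = 30  [terminal]
18. n12.env = -9  [terminal]
19. n9.idx = 11  [A.cnt + f.idx - 43]
20. n9.ok = false  [g.tag > -9]
21. n9.mk = 2  [c.env * 2 + 20]
22. n7.tag = true  [not A.ok]
23. n7.env = -7  [A.idx * 2 - 29]
24. n0.lim = "xw"  ["xw"]
25. n0.depth = "kq"  ["kq"]

5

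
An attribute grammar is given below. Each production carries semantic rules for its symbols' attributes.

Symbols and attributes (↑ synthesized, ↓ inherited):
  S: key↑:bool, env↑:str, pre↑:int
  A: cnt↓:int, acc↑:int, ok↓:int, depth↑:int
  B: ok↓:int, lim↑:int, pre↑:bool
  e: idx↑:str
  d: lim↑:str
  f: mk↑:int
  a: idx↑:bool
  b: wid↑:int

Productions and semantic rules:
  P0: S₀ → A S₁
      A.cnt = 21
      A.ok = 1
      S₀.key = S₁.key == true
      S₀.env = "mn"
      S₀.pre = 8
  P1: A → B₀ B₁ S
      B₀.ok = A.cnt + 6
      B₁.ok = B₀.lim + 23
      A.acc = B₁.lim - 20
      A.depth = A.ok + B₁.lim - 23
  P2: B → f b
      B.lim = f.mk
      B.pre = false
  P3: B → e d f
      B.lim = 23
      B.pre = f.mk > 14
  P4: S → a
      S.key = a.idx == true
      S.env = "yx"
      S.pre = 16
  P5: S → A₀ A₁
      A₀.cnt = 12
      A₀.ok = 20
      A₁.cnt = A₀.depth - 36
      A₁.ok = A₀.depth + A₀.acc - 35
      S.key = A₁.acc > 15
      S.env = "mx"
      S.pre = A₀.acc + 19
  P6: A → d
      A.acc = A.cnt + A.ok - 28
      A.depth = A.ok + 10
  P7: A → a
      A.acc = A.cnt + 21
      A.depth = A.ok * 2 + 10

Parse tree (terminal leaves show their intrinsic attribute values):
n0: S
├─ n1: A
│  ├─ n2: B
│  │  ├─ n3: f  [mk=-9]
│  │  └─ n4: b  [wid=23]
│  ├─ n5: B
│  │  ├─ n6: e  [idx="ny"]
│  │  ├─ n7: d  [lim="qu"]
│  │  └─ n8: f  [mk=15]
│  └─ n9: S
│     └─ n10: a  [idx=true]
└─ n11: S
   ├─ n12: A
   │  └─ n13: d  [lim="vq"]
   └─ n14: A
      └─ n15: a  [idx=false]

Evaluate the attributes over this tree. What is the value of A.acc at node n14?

15

1. n1.cnt = 21  [21]
2. n1.ok = 1  [1]
3. n2.ok = 27  [A.cnt + 6]
4. n3.mk = -9  [terminal]
5. n4.wid = 23  [terminal]
6. n2.lim = -9  [f.mk]
7. n2.pre = false  [false]
8. n5.ok = 14  [B₀.lim + 23]
9. n6.idx = "ny"  [terminal]
10. n7.lim = "qu"  [terminal]
11. n8.mk = 15  [terminal]
12. n5.lim = 23  [23]
13. n5.pre = true  [f.mk > 14]
14. n10.idx = true  [terminal]
15. n9.key = true  [a.idx == true]
16. n9.env = "yx"  ["yx"]
17. n9.pre = 16  [16]
18. n1.acc = 3  [B₁.lim - 20]
19. n1.depth = 1  [A.ok + B₁.lim - 23]
20. n12.cnt = 12  [12]
21. n12.ok = 20  [20]
22. n13.lim = "vq"  [terminal]
23. n12.acc = 4  [A.cnt + A.ok - 28]
24. n12.depth = 30  [A.ok + 10]
25. n14.cnt = -6  [A₀.depth - 36]
26. n14.ok = -1  [A₀.depth + A₀.acc - 35]
27. n15.idx = false  [terminal]
28. n14.acc = 15  [A.cnt + 21]
29. n14.depth = 8  [A.ok * 2 + 10]
30. n11.key = false  [A₁.acc > 15]
31. n11.env = "mx"  ["mx"]
32. n11.pre = 23  [A₀.acc + 19]
33. n0.key = false  [S₁.key == true]
34. n0.env = "mn"  ["mn"]
35. n0.pre = 8  [8]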